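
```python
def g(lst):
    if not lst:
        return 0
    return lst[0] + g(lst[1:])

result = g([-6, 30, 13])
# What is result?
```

(-6) + 30 + 13 + 0 = 37

Answer: 37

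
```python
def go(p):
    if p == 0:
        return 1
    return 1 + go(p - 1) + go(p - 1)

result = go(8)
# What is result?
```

go(p) = 1 + 2·go(p-1), go(0)=1. Closed form: (1+1)·2^8 - 1 = 511.

Answer: 511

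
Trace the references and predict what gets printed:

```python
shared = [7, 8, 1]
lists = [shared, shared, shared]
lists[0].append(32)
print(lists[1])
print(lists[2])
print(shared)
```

Key concept: list of same reference.
Step by step:
`shared = [7, 8, 1]` → shared = [7, 8, 1]
`lists = [shared, shared, shared]` → lists = [[7, 8, 1], [7, 8, 1], [7, 8, 1]]
`lists[0].append(32)` → shared = [7, 8, 1, 32]; lists = [[7, 8, 1, 32], [7, 8, 1, 32], [7, 8, 1, 32]]
`print(lists[1])` → prints [7, 8, 1, 32]
`print(lists[2])` → prints [7, 8, 1, 32]
`print(shared)` → prints [7, 8, 1, 32]

Answer:
[7, 8, 1, 32]
[7, 8, 1, 32]
[7, 8, 1, 32]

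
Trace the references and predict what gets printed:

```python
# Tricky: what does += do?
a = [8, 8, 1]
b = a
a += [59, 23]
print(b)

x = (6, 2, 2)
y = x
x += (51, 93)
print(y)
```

Key concept: += behavior differs for mutable vs immutable.
Step by step:
`a = [8, 8, 1]` → a = [8, 8, 1]
`b = a` → b = [8, 8, 1] (same object as a)
`a += [59, 23]` → a = [8, 8, 1, 59, 23] (same object as b); b = [8, 8, 1, 59, 23] (same object as a)
`print(b)` → prints [8, 8, 1, 59, 23]
`x = (6, 2, 2)` → x = (6, 2, 2)
`y = x` → y = (6, 2, 2)
`x += (51, 93)` → x = (6, 2, 2, 51, 93)
`print(y)` → prints (6, 2, 2)

Answer:
[8, 8, 1, 59, 23]
(6, 2, 2)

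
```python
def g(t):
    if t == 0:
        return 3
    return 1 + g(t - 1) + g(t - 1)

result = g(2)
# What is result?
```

g(t) = 1 + 2·g(t-1), g(0)=3. Closed form: (3+1)·2^2 - 1 = 15.

Answer: 15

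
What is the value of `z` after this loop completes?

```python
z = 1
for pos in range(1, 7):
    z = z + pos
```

Start at 1, add 1 through 6
`z` takes the values: 1 → 2 → 4 → 7 → 11 → 16 → 22

Answer: 22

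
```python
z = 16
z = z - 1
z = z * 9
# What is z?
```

Trace:
`z = 16` → z = 16
`z = z - 1` → z = 15
`z = z * 9` → z = 135
So z = 135

Answer: 135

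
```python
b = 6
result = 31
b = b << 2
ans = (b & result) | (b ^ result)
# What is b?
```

Trace:
`b = 6` → b = 6
`result = 31` → result = 31
`b = b << 2` → b = 24
`ans = (b & result) | (b ^ result)` → ans = 31
So b = 24

Answer: 24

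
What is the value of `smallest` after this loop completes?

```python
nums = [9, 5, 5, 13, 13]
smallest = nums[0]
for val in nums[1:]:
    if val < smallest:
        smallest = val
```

Minimum of [9, 5, 5, 13, 13]
`smallest` takes the values: 9 → 5

Answer: 5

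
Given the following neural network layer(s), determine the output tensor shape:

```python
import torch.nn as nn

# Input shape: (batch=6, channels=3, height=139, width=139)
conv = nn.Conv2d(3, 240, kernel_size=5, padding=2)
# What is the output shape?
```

Input: (6, 3, 139, 139) -> Output: (6, 240, 139, 139)

Answer: (6, 240, 139, 139)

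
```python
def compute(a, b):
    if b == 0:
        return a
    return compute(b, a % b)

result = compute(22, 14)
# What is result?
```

compute(22, 14) -> compute(14, 8) -> compute(8, 6) -> compute(6, 2) -> compute(2, 0) -> 2

Answer: 2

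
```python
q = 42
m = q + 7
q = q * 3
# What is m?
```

Trace:
`q = 42` → q = 42
`m = q + 7` → m = 49
`q = q * 3` → q = 126
So m = 49

Answer: 49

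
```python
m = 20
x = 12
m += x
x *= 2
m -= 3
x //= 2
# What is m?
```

Trace:
`m = 20` → m = 20
`x = 12` → x = 12
`m += x` → m = 32
`x *= 2` → x = 24
`m -= 3` → m = 29
`x //= 2` → x = 12
So m = 29

Answer: 29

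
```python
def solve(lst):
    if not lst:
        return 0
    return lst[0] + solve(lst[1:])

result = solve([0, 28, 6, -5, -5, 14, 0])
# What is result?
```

0 + 28 + 6 + (-5) + (-5) + 14 + 0 + 0 = 38

Answer: 38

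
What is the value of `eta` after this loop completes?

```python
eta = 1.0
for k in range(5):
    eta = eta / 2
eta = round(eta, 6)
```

Halving LR 5 times: 1 / 2^5
`eta` takes the values: 1.0 → 0.5 → 0.25 → 0.125 → 0.0625 → 0.03125

Answer: 0.03125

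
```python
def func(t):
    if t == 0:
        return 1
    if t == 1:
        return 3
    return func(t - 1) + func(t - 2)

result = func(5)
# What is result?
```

Build up from base cases: func(0)=1, func(1)=3, func(2)=4, func(3)=7, func(4)=11, func(5)=18

Answer: 18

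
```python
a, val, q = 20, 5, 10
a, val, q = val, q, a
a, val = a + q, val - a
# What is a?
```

Trace:
`a, val, q = 20, 5, 10` → a = 20; val = 5; q = 10
`a, val, q = val, q, a` → a = 5; val = 10; q = 20
`a, val = a + q, val - a` → a = 25; val = 5
So a = 25

Answer: 25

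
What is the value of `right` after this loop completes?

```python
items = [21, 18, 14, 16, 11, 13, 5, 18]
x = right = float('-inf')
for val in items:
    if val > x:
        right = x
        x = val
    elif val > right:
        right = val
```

Second largest (with repeats) in [21, 18, 14, 16, 11, 13, 5, 18]
`right` takes the values: -inf → 18

Answer: 18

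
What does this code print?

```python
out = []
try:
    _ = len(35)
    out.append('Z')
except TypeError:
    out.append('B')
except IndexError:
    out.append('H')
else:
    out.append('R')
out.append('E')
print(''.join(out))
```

Execution trace: 'B' (except TypeError) → 'E' (after the try/except). Output: BE

Answer: BE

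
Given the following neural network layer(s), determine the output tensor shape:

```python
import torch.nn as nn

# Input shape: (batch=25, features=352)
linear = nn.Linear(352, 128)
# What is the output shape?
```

Input: (25, 352) -> Output: (25, 128)

Answer: (25, 128)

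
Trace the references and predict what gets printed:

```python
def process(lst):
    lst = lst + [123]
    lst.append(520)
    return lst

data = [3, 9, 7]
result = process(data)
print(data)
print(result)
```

Key concept: rebinding parameter vs mutation.
Step by step:
`data = [3, 9, 7]` → data = [3, 9, 7]
`result = process(data)` → result = [3, 9, 7, 123, 520]
`print(data)` → prints [3, 9, 7]
`print(result)` → prints [3, 9, 7, 123, 520]

Answer:
[3, 9, 7]
[3, 9, 7, 123, 520]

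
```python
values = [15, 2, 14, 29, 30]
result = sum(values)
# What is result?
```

Trace:
`values = [15, 2, 14, 29, 30]` → values = [15, 2, 14, 29, 30]
`result = sum(values)` → result = 90
So result = 90

Answer: 90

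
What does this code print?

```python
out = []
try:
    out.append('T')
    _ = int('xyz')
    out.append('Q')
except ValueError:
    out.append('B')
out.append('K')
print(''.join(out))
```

Execution trace: 'T' (try body) → 'B' (except ValueError) → 'K' (after the try/except). Output: TBK

Answer: TBK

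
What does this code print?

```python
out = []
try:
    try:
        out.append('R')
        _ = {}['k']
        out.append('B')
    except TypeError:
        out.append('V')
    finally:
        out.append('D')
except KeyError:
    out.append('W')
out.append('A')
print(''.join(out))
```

Execution trace: 'R' (inner try body) → 'D' (inner finally) → 'W' (outer except KeyError) → 'A' (after the try/except). Output: RDWA

Answer: RDWA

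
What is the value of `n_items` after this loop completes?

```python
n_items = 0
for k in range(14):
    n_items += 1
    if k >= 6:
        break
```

Loop breaks when k reaches 6, n_items is 7
`n_items` takes the values: 0 → 1 → 2 → 3 → 4 → 5 → 6 → 7

Answer: 7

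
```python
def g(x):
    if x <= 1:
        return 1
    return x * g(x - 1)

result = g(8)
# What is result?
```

g(8) = 8 * 7 * 6 * 5 * 4 * 3 * 2 * 1 = 40320

Answer: 40320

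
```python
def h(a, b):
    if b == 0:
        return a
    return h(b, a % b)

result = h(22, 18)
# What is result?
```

h(22, 18) -> h(18, 4) -> h(4, 2) -> h(2, 0) -> 2

Answer: 2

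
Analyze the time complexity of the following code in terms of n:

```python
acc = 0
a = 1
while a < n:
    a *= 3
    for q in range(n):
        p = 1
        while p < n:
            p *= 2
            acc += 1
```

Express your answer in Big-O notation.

Each loop level contributes: log n × n × log n. Multiplying the contributions gives O(n log² n).

Answer: O(n log² n)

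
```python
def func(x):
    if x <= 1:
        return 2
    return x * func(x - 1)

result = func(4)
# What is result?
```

func(4) = 4 * 3 * 2 * 2 = 48

Answer: 48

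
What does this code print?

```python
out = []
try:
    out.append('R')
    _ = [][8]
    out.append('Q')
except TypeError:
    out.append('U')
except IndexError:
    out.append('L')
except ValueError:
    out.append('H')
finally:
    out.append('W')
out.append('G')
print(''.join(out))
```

Execution trace: 'R' (try body) → 'L' (except IndexError) → 'W' (finally) → 'G' (after the try/except). Output: RLWG

Answer: RLWG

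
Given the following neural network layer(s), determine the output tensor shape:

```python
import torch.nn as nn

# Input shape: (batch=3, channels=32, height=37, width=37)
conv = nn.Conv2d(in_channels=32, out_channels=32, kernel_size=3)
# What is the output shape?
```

Input: (3, 32, 37, 37) -> Output: (3, 32, 35, 35)

Answer: (3, 32, 35, 35)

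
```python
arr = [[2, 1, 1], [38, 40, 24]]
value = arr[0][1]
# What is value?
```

Trace:
`arr = [[2, 1, 1], [38, 40, 24]]` → arr = [[2, 1, 1], [38, 40, 24]]
`value = arr[0][1]` → value = 1
So value = 1

Answer: 1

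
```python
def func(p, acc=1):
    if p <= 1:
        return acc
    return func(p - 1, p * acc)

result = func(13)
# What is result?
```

Accumulator trace (n, acc): (13, 1) -> (12, 13) -> (11, 156) -> (10, 1716) -> (9, 17160) -> (8, 154440) -> (7, 1235520) -> (6, 8648640) -> (5, 51891840) -> (4, 259459200) -> (3, 1037836800) -> (2, 3113510400) -> (1, 6227020800) -> return 6227020800

Answer: 6227020800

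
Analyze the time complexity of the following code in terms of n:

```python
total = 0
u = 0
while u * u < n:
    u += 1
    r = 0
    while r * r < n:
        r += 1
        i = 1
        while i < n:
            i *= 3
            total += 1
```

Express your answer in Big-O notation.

Each loop level contributes: √n × √n × log n. Multiplying the contributions gives O(n log n).

Answer: O(n log n)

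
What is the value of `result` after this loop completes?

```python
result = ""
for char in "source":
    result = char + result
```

Reverse 'source'
`result` takes the values: "" → "s" → "os" → "uos" → "ruos" → "cruos" → "ecruos"

Answer: "ecruos"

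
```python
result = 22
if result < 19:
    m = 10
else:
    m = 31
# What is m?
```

Trace:
`result = 22` → result = 22
`if result < 19: ...` → result < 19 is False, take else branch → m = 31
So m = 31

Answer: 31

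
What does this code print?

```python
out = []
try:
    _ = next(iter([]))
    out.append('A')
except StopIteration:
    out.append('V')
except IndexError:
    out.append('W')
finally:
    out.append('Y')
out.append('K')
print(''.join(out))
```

Execution trace: 'V' (except StopIteration) → 'Y' (finally) → 'K' (after the try/except). Output: VYK

Answer: VYK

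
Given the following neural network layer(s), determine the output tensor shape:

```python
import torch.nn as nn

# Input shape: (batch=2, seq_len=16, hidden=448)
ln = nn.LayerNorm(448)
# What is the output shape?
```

Input: (2, 16, 448) -> Output: (2, 16, 448)

Answer: (2, 16, 448)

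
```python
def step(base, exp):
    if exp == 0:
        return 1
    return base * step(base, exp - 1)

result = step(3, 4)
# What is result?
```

step(3, 4) = 3 * 3 * 3 * 3 = 81

Answer: 81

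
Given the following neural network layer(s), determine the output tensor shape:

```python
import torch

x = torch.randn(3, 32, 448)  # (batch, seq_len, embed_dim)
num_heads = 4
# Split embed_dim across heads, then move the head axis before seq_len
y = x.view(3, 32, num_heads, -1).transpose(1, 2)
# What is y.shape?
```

Input: (3, 32, 448) -> head_dim = 448 // 4 = 112; after view: (3, 32, 4, 112) -> after transpose(1, 2): (3, 4, 32, 112) -> Output: (3, 4, 32, 112)

Answer: (3, 4, 32, 112)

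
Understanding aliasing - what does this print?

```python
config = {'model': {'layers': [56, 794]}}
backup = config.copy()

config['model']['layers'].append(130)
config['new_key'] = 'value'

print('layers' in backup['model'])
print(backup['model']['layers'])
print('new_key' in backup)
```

Key concept: shallow copy gotcha with nested dict.
Step by step:
`config = {'model': {'layers': [56, 794]}}` → config = {'model': {'layers': [56, 794]}}
`backup = config.copy()` → backup = {'model': {'layers': [56, 794]}}
`config['model']['layers'].append(130)` → config = {'model': {'layers': [56, 794, 130]}}; backup = {'model': {'layers': [56, 794, 130]}}
`config['new_key'] = 'value'` → config = {'model': {'layers': [56, 794, 130]}, 'new_key': 'value'}
`print('layers' in backup['model'])` → prints True
`print(backup['model']['layers'])` → prints [56, 794, 130]
`print('new_key' in backup)` → prints False

Answer:
True
[56, 794, 130]
False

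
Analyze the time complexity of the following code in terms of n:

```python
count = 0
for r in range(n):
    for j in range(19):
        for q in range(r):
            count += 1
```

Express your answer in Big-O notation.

Each loop level contributes: n × 1 × n. Multiplying the contributions gives O(n^2).

Answer: O(n^2)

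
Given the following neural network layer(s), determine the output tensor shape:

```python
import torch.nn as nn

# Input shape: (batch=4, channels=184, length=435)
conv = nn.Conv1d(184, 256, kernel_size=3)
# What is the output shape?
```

Input: (4, 184, 435) -> Output: (4, 256, 433)

Answer: (4, 256, 433)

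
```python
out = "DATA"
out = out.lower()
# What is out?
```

Trace:
`out = "DATA"` → out = 'DATA'
`out = out.lower()` → out = 'data'
So out = 'data'

Answer: 'data'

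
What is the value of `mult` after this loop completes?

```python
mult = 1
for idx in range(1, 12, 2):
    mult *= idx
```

Product of 1, 3, 5, ... up to 11
`mult` takes the values: 1 → 3 → 15 → 105 → 945 → 10395

Answer: 10395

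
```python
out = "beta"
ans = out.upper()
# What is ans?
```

Trace:
`out = "beta"` → out = 'beta'
`ans = out.upper()` → ans = 'BETA'
So ans = 'BETA'

Answer: 'BETA'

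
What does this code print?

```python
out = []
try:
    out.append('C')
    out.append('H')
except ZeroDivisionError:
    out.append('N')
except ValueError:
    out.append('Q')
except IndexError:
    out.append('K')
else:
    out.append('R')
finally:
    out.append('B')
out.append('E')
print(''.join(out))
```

Execution trace: 'C' (try body) → 'H' (try body, no exception) → 'R' (else) → 'B' (finally) → 'E' (after the try/except). Output: CHRBE

Answer: CHRBE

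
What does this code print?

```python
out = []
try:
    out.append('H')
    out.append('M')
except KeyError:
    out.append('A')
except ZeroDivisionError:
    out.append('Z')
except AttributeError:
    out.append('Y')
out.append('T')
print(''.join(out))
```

Execution trace: 'H' (try body) → 'M' (try body, no exception) → 'T' (after the try/except). Output: HMT

Answer: HMT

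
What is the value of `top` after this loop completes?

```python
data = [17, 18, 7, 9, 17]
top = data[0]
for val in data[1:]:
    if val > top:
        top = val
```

Maximum of [17, 18, 7, 9, 17]
`top` takes the values: 17 → 18

Answer: 18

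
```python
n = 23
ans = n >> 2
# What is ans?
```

Trace:
`n = 23` → n = 23
`ans = n >> 2` → ans = 5
So ans = 5

Answer: 5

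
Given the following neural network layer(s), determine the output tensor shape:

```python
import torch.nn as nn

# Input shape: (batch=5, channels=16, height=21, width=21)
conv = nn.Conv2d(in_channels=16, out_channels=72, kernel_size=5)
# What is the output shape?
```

Input: (5, 16, 21, 21) -> Output: (5, 72, 17, 17)

Answer: (5, 72, 17, 17)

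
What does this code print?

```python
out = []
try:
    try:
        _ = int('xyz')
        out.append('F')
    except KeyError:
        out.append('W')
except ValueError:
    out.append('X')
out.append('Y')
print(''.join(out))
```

Execution trace: 'X' (outer except ValueError) → 'Y' (after the try/except). Output: XY

Answer: XY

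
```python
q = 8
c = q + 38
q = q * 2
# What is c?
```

Trace:
`q = 8` → q = 8
`c = q + 38` → c = 46
`q = q * 2` → q = 16
So c = 46

Answer: 46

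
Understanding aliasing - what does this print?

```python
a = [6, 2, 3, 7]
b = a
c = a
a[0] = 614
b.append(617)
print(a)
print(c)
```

Key concept: multiple aliases.
Step by step:
`a = [6, 2, 3, 7]` → a = [6, 2, 3, 7]
`b = a` → b = [6, 2, 3, 7] (same object as a)
`c = a` → c = [6, 2, 3, 7] (same object as a, b)
`a[0] = 614` → a = [614, 2, 3, 7] (same object as b, c); b = [614, 2, 3, 7] (same object as a, c); c = [614, 2, 3, 7] (same object as a, b)
`b.append(617)` → a = [614, 2, 3, 7, 617] (same object as b, c); b = [614, 2, 3, 7, 617] (same object as a, c); c = [614, 2, 3, 7, 617] (same object as a, b)
`print(a)` → prints [614, 2, 3, 7, 617]
`print(c)` → prints [614, 2, 3, 7, 617]

Answer:
[614, 2, 3, 7, 617]
[614, 2, 3, 7, 617]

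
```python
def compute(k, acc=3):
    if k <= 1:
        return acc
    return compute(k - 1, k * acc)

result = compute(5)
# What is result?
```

Accumulator trace (n, acc): (5, 3) -> (4, 15) -> (3, 60) -> (2, 180) -> (1, 360) -> return 360

Answer: 360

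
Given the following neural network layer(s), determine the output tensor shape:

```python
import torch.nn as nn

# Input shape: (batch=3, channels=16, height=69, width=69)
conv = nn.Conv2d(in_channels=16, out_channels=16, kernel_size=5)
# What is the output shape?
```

Input: (3, 16, 69, 69) -> Output: (3, 16, 65, 65)

Answer: (3, 16, 65, 65)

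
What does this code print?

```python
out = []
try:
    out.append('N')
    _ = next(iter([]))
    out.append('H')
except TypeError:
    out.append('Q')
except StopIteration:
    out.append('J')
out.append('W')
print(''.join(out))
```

Execution trace: 'N' (try body) → 'J' (except StopIteration) → 'W' (after the try/except). Output: NJW

Answer: NJW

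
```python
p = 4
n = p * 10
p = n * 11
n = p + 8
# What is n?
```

Trace:
`p = 4` → p = 4
`n = p * 10` → n = 40
`p = n * 11` → p = 440
`n = p + 8` → n = 448
So n = 448

Answer: 448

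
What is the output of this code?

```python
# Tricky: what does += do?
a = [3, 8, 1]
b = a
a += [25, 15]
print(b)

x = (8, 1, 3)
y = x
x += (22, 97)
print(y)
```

Key concept: += behavior differs for mutable vs immutable.
Step by step:
`a = [3, 8, 1]` → a = [3, 8, 1]
`b = a` → b = [3, 8, 1] (same object as a)
`a += [25, 15]` → a = [3, 8, 1, 25, 15] (same object as b); b = [3, 8, 1, 25, 15] (same object as a)
`print(b)` → prints [3, 8, 1, 25, 15]
`x = (8, 1, 3)` → x = (8, 1, 3)
`y = x` → y = (8, 1, 3)
`x += (22, 97)` → x = (8, 1, 3, 22, 97)
`print(y)` → prints (8, 1, 3)

Answer:
[3, 8, 1, 25, 15]
(8, 1, 3)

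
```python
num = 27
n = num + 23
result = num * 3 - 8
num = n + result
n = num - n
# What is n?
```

Trace:
`num = 27` → num = 27
`n = num + 23` → n = 50
`result = num * 3 - 8` → result = 73
`num = n + result` → num = 123
`n = num - n` → n = 73
So n = 73

Answer: 73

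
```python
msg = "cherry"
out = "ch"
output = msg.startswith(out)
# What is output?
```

Trace:
`msg = "cherry"` → msg = 'cherry'
`out = "ch"` → out = 'ch'
`output = msg.startswith(out)` → output = True
So output = True

Answer: True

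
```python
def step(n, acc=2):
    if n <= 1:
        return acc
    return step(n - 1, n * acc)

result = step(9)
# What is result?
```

Accumulator trace (n, acc): (9, 2) -> (8, 18) -> (7, 144) -> (6, 1008) -> (5, 6048) -> (4, 30240) -> (3, 120960) -> (2, 362880) -> (1, 725760) -> return 725760

Answer: 725760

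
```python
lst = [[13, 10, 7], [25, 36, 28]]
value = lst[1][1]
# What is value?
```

Trace:
`lst = [[13, 10, 7], [25, 36, 28]]` → lst = [[13, 10, 7], [25, 36, 28]]
`value = lst[1][1]` → value = 36
So value = 36

Answer: 36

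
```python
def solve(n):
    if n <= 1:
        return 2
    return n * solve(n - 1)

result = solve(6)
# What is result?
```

solve(6) = 6 * 5 * 4 * 3 * 2 * 2 = 1440

Answer: 1440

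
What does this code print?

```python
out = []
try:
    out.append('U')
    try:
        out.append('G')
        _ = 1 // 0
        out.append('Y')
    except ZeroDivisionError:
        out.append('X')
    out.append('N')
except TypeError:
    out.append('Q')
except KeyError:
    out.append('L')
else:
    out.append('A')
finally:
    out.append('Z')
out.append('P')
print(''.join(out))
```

Execution trace: 'U' (try body) → 'G' (inner try body) → 'X' (inner except ZeroDivisionError) → 'N' (try body, no exception) → 'A' (else) → 'Z' (finally) → 'P' (after the try/except). Output: UGXNAZP

Answer: UGXNAZP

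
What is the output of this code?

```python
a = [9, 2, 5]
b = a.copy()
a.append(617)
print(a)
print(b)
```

Key concept: list.copy() creates independent copy.
Step by step:
`a = [9, 2, 5]` → a = [9, 2, 5]
`b = a.copy()` → b = [9, 2, 5]
`a.append(617)` → a = [9, 2, 5, 617]
`print(a)` → prints [9, 2, 5, 617]
`print(b)` → prints [9, 2, 5]

Answer:
[9, 2, 5, 617]
[9, 2, 5]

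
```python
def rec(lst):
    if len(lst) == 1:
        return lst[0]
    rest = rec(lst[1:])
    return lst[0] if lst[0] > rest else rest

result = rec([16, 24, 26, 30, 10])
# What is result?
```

Recursive max over [16, 24, 26, 30, 10] = 30

Answer: 30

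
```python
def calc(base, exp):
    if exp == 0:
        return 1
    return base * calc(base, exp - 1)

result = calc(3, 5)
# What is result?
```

calc(3, 5) = 3 * 3 * 3 * 3 * 3 = 243

Answer: 243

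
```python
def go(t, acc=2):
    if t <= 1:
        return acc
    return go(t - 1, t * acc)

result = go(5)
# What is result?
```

Accumulator trace (n, acc): (5, 2) -> (4, 10) -> (3, 40) -> (2, 120) -> (1, 240) -> return 240

Answer: 240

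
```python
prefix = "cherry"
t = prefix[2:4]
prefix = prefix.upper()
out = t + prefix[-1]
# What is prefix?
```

Trace:
`prefix = "cherry"` → prefix = 'cherry'
`t = prefix[2:4]` → t = 'er'
`prefix = prefix.upper()` → prefix = 'CHERRY'
`out = t + prefix[-1]` → out = 'erY'
So prefix = 'CHERRY'

Answer: 'CHERRY'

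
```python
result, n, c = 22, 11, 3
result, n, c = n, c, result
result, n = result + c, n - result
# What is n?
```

Trace:
`result, n, c = 22, 11, 3` → result = 22; n = 11; c = 3
`result, n, c = n, c, result` → result = 11; n = 3; c = 22
`result, n = result + c, n - result` → result = 33; n = -8
So n = -8

Answer: -8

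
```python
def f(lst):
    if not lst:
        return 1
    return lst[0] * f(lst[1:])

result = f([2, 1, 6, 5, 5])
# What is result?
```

Product over [2, 1, 6, 5, 5] = 2 * 1 * 6 * 5 * 5 = 300

Answer: 300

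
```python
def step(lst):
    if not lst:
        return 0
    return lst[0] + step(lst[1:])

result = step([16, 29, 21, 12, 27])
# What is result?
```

16 + 29 + 21 + 12 + 27 + 0 = 105

Answer: 105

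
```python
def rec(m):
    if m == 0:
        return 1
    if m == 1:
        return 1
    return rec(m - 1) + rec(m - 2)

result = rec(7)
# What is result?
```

Build up from base cases: rec(0)=1, rec(1)=1, rec(2)=2, rec(3)=3, rec(4)=5, rec(5)=8, rec(6)=13, ..., rec(7)=21

Answer: 21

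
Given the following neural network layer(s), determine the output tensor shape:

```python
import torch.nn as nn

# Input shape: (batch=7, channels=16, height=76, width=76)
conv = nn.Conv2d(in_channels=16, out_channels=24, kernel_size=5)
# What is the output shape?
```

Input: (7, 16, 76, 76) -> Output: (7, 24, 72, 72)

Answer: (7, 24, 72, 72)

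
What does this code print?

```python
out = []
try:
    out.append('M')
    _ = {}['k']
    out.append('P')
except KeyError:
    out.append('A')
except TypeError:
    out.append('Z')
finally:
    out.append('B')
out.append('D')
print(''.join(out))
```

Execution trace: 'M' (try body) → 'A' (except KeyError) → 'B' (finally) → 'D' (after the try/except). Output: MABD

Answer: MABD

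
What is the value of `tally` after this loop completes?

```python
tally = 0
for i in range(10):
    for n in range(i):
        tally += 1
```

Triangle number: 0+1+2+...+9
`tally` takes the values: 0 → 1 → 2 → 3 → 4 → 5 → 6 → 7 → 8 → 9 → 10 → 11 → 12 → 13 → 14 → 15 → 16 → 17 → 18 → 19 → 20 → 21 → 22 → 23 → 24 → 25 → 26 → 27 → 28 → 29 → … → 41 → 42 → 43 → 44 → 45

Answer: 45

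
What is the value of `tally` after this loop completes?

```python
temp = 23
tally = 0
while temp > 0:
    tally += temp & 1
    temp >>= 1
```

Count set bits in 23 (binary: 0b10111)
`tally` takes the values: 0 → 1 → 2 → 3 → 4

Answer: 4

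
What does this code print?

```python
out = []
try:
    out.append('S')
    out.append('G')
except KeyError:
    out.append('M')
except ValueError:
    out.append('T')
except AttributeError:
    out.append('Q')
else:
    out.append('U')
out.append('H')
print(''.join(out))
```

Execution trace: 'S' (try body) → 'G' (try body, no exception) → 'U' (else) → 'H' (after the try/except). Output: SGUH

Answer: SGUH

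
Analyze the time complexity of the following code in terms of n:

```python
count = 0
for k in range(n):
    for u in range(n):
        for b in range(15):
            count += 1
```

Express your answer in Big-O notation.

Each loop level contributes: n × n × 1. Multiplying the contributions gives O(n^2).

Answer: O(n^2)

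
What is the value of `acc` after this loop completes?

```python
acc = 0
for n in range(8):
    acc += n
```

Sum of 0 to 7 = 28
`acc` takes the values: 0 → 1 → 3 → 6 → 10 → 15 → 21 → 28

Answer: 28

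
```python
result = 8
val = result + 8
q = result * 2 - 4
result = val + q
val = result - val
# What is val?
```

Trace:
`result = 8` → result = 8
`val = result + 8` → val = 16
`q = result * 2 - 4` → q = 12
`result = val + q` → result = 28
`val = result - val` → val = 12
So val = 12

Answer: 12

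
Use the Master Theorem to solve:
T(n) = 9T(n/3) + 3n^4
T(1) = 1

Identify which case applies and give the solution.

a=9, b=3, f(n)=3n^4. log_3(9) = 2. Since c=4 > 2 and the regularity condition holds (9(n/3)^4 = (9/3^4)n^4 with 9/3^4 < 1), Case 3 applies: T(n) = Θ(f(n)) = O(n^4).

Answer: O(n^4) - Case 3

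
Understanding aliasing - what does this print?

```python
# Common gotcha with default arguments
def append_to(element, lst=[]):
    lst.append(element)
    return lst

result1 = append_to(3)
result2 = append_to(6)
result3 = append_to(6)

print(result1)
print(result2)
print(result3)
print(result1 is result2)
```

Key concept: mutable default argument gotcha.
Step by step:
`result1 = append_to(3)` → result1 = [3]
`result2 = append_to(6)` → result1 = [3, 6] (same object as result2); result2 = [3, 6] (same object as result1)
`result3 = append_to(6)` → result1 = [3, 6, 6] (same object as result2, result3); result2 = [3, 6, 6] (same object as result1, result3); result3 = [3, 6, 6] (same object as result1, result2)
`print(result1)` → prints [3, 6, 6]
`print(result2)` → prints [3, 6, 6]
`print(result3)` → prints [3, 6, 6]
`print(result1 is result2)` → prints True

Answer:
[3, 6, 6]
[3, 6, 6]
[3, 6, 6]
True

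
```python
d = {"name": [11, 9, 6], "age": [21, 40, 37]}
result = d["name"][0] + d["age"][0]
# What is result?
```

Trace:
`d = {"name": [11, 9, 6], "age": [21, 40, 37]}` → d = {'name': [11, 9, 6], 'age': [21, 40, 37]}
`result = d["name"][0] + d["age"][0]` → result = 32
So result = 32

Answer: 32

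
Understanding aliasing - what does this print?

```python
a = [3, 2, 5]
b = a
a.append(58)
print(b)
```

Key concept: basic list aliasing.
Step by step:
`a = [3, 2, 5]` → a = [3, 2, 5]
`b = a` → b = [3, 2, 5] (same object as a)
`a.append(58)` → a = [3, 2, 5, 58] (same object as b); b = [3, 2, 5, 58] (same object as a)
`print(b)` → prints [3, 2, 5, 58]

Answer: [3, 2, 5, 58]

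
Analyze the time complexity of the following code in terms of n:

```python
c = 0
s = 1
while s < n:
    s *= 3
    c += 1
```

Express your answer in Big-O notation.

Each loop level contributes: log n. Multiplying the contributions gives O(log n).

Answer: O(log n)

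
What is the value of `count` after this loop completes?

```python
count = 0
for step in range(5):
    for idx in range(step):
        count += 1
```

Triangle number: 0+1+2+...+4
`count` takes the values: 0 → 1 → 2 → 3 → 4 → 5 → 6 → 7 → 8 → 9 → 10

Answer: 10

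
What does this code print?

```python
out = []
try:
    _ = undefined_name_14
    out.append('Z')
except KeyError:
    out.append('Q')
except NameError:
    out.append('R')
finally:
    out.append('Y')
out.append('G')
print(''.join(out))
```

Execution trace: 'R' (except NameError) → 'Y' (finally) → 'G' (after the try/except). Output: RYG

Answer: RYG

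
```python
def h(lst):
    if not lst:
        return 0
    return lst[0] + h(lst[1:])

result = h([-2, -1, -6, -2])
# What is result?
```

(-2) + (-1) + (-6) + (-2) + 0 = -11

Answer: -11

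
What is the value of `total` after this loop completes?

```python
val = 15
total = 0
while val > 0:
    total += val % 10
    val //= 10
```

Sum digits of 15
`total` takes the values: 0 → 5 → 6

Answer: 6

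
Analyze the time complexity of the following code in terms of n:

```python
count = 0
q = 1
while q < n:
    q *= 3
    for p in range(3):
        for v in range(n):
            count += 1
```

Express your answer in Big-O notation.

Each loop level contributes: log n × 1 × n. Multiplying the contributions gives O(n log n).

Answer: O(n log n)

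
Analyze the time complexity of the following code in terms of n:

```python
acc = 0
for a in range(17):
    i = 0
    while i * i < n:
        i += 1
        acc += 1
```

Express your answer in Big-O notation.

Each loop level contributes: 1 × √n. Multiplying the contributions gives O(√n).

Answer: O(√n)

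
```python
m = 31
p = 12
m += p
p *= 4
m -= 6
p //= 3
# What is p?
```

Trace:
`m = 31` → m = 31
`p = 12` → p = 12
`m += p` → m = 43
`p *= 4` → p = 48
`m -= 6` → m = 37
`p //= 3` → p = 16
So p = 16

Answer: 16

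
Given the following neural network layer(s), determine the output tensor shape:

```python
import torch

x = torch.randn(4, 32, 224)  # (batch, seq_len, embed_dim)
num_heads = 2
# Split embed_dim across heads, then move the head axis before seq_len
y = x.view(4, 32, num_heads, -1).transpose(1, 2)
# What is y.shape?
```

Input: (4, 32, 224) -> head_dim = 224 // 2 = 112; after view: (4, 32, 2, 112) -> after transpose(1, 2): (4, 2, 32, 112) -> Output: (4, 2, 32, 112)

Answer: (4, 2, 32, 112)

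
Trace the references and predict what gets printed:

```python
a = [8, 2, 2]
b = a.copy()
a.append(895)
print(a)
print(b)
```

Key concept: list.copy() creates independent copy.
Step by step:
`a = [8, 2, 2]` → a = [8, 2, 2]
`b = a.copy()` → b = [8, 2, 2]
`a.append(895)` → a = [8, 2, 2, 895]
`print(a)` → prints [8, 2, 2, 895]
`print(b)` → prints [8, 2, 2]

Answer:
[8, 2, 2, 895]
[8, 2, 2]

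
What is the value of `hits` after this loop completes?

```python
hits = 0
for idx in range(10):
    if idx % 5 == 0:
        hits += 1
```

Count numbers divisible by 5 in range(10)
`hits` takes the values: 0 → 1 → 2

Answer: 2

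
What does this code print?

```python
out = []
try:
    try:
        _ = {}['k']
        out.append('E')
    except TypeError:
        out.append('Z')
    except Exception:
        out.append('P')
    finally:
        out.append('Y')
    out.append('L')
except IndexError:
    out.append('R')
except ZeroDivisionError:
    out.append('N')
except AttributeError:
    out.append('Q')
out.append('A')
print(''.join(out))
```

Execution trace: 'P' (inner except Exception) → 'Y' (inner finally) → 'L' (try body, no exception) → 'A' (after the try/except). Output: PYLA

Answer: PYLA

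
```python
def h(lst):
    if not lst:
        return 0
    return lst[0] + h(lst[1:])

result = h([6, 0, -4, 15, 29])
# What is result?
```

6 + 0 + (-4) + 15 + 29 + 0 = 46

Answer: 46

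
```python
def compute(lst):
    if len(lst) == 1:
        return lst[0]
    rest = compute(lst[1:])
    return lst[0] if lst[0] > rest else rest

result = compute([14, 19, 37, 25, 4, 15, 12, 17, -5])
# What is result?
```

Recursive max over [14, 19, 37, 25, 4, 15, 12, 17, -5] = 37

Answer: 37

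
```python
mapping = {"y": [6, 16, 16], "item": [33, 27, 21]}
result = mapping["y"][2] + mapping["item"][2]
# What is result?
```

Trace:
`mapping = {"y": [6, 16, 16], "item": [33, 27, 21]}` → mapping = {'y': [6, 16, 16], 'item': [33, 27, 21]}
`result = mapping["y"][2] + mapping["item"][2]` → result = 37
So result = 37

Answer: 37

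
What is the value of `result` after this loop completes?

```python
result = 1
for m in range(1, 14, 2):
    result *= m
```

Product of 1, 3, 5, ... up to 13
`result` takes the values: 1 → 3 → 15 → 105 → 945 → 10395 → 135135

Answer: 135135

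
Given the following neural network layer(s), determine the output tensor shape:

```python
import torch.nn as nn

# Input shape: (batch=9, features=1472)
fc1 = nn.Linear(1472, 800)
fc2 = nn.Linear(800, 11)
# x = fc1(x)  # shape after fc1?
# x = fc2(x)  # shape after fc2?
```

Input: (9, 1472) -> after fc1: (9, 800) -> Output: (9, 11)

Answer: (9, 11)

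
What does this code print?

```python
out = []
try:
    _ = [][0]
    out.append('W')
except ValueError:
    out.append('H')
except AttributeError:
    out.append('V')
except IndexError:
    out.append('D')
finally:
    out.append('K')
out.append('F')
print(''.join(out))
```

Execution trace: 'D' (except IndexError) → 'K' (finally) → 'F' (after the try/except). Output: DKF

Answer: DKF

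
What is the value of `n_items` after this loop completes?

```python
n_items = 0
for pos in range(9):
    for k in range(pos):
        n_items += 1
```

Triangle number: 0+1+2+...+8
`n_items` takes the values: 0 → 1 → 2 → 3 → 4 → 5 → 6 → 7 → 8 → 9 → 10 → 11 → 12 → 13 → 14 → 15 → 16 → 17 → 18 → 19 → 20 → 21 → 22 → 23 → 24 → 25 → 26 → 27 → 28 → 29 → 30 → 31 → 32 → 33 → 34 → 35 → 36

Answer: 36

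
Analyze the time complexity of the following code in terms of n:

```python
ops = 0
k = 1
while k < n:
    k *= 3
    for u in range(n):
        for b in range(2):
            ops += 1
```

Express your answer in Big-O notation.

Each loop level contributes: log n × n × 1. Multiplying the contributions gives O(n log n).

Answer: O(n log n)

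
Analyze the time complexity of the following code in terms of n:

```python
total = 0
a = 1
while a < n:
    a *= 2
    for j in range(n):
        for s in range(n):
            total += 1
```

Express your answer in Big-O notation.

Each loop level contributes: log n × n × n. Multiplying the contributions gives O(n^2 log n).

Answer: O(n^2 log n)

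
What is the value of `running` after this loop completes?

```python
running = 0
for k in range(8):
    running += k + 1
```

Start at 0, add 1 to 8 = 36
`running` takes the values: 0 → 1 → 3 → 6 → 10 → 15 → 21 → 28 → 36

Answer: 36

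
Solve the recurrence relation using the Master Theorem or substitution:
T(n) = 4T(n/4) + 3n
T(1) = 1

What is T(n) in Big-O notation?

By Master Theorem: a=4, b=4, f(n)=3n. Since log_4(4) = 1 and f(n) = Θ(n^1), Case 2 applies. T(n) = O(n log n).

Answer: O(n log n)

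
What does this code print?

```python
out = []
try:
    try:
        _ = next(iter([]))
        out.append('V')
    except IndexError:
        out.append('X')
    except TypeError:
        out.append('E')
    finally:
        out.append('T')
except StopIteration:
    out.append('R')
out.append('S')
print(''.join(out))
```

Execution trace: 'T' (finally) → 'R' (outer except StopIteration) → 'S' (after the try/except). Output: TRS

Answer: TRS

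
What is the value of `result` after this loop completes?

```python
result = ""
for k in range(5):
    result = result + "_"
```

Repeat '_' 5 times
`result` takes the values: "" → "_" → "__" → "___" → "____" → "_____"

Answer: "_____"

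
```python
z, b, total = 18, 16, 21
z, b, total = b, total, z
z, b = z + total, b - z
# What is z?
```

Trace:
`z, b, total = 18, 16, 21` → z = 18; b = 16; total = 21
`z, b, total = b, total, z` → z = 16; b = 21; total = 18
`z, b = z + total, b - z` → z = 34; b = 5
So z = 34

Answer: 34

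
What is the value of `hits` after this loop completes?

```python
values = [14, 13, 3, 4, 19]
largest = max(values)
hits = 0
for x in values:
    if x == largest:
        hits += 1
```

Count of max value 19 in [14, 13, 3, 4, 19]
`hits` takes the values: 0 → 1

Answer: 1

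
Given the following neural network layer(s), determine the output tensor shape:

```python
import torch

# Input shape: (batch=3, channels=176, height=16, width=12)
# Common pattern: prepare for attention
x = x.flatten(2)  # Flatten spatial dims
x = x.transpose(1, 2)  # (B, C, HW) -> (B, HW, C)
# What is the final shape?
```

Input: (3, 176, 16, 12) -> after flatten(2): (3, 176, 192) -> Output: (3, 192, 176)

Answer: (3, 192, 176)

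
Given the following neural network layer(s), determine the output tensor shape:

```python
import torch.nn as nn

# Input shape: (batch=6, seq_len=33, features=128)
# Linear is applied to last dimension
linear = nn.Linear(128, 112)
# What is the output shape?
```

Input: (6, 33, 128) -> Output: (6, 33, 112)

Answer: (6, 33, 112)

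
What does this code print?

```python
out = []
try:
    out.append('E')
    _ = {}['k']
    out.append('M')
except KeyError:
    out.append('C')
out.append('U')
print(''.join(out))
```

Execution trace: 'E' (try body) → 'C' (except KeyError) → 'U' (after the try/except). Output: ECU

Answer: ECU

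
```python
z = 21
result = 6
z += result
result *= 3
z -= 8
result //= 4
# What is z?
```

Trace:
`z = 21` → z = 21
`result = 6` → result = 6
`z += result` → z = 27
`result *= 3` → result = 18
`z -= 8` → z = 19
`result //= 4` → result = 4
So z = 19

Answer: 19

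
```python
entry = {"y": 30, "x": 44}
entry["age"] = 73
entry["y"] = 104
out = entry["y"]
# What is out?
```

Trace:
`entry = {"y": 30, "x": 44}` → entry = {'y': 30, 'x': 44}
`entry["age"] = 73` → entry = {'y': 30, 'x': 44, 'age': 73}
`entry["y"] = 104` → entry = {'y': 104, 'x': 44, 'age': 73}
`out = entry["y"]` → out = 104
So out = 104

Answer: 104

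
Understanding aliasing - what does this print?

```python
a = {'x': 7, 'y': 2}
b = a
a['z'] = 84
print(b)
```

Key concept: dict aliasing.
Step by step:
`a = {'x': 7, 'y': 2}` → a = {'x': 7, 'y': 2}
`b = a` → b = {'x': 7, 'y': 2} (same object as a)
`a['z'] = 84` → a = {'x': 7, 'y': 2, 'z': 84} (same object as b); b = {'x': 7, 'y': 2, 'z': 84} (same object as a)
`print(b)` → prints {'x': 7, 'y': 2, 'z': 84}

Answer: {'x': 7, 'y': 2, 'z': 84}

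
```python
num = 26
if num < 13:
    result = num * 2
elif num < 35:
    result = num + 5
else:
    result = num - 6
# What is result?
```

Trace:
`num = 26` → num = 26
`if num < 13: ...` → num < 13 is False, num < 35 is True → result = 31
So result = 31

Answer: 31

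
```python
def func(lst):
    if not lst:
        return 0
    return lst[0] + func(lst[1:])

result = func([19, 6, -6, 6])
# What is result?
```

19 + 6 + (-6) + 6 + 0 = 25

Answer: 25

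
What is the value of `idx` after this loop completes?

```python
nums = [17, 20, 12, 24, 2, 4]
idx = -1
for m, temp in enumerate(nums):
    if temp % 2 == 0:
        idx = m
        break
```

First even number index in [17, 20, 12, 24, 2, 4]
`idx` takes the values: -1 → 1

Answer: 1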